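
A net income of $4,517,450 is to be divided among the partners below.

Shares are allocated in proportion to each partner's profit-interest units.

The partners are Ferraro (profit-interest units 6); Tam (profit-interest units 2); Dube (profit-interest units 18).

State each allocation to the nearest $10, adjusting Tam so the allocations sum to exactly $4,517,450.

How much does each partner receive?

Total profit-interest units = 26.
Unrounded shares: Ferraro 6/26 × $4,517,450 = 1,042,488.46; Tam 2/26 × $4,517,450 = 347,496.15; Dube 18/26 × $4,517,450 = 3,127,465.38.
At nearest $10: Ferraro $1,042,490; Tam $347,500; Dube $3,127,470. Sum = $4,517,460.
Difference $4,517,450 − $4,517,460 = −$10 applied to Tam: Tam becomes $347,490.

Ferraro: $1,042,490 · Tam: $347,490 · Dube: $3,127,470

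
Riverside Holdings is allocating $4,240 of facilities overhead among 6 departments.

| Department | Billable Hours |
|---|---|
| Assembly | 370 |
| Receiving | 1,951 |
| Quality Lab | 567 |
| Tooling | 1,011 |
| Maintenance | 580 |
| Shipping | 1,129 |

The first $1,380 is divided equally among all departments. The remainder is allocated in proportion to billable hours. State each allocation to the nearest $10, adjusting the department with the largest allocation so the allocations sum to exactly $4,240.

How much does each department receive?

Assembly: $420 · Receiving: $1,210 · Quality Lab: $520 · Tooling: $750 · Maintenance: $530 · Shipping: $810

First tranche $1,380 split equally: $230 each.
Remainder $2,860 by billable hours (total 5,608): Assembly 188.69 → $190; Receiving 994.98 → $990; Quality Lab 289.16 → $290; Tooling 515.60 → $520; Maintenance 295.79 → $300; Shipping 575.77 → $580.
Rounding difference −$10 on remainder applied to Receiving.
Totals: Assembly $230 + $190 = $420; Receiving $230 + $980 = $1,210; Quality Lab $230 + $290 = $520; Tooling $230 + $520 = $750; Maintenance $230 + $300 = $530; Shipping $230 + $580 = $810.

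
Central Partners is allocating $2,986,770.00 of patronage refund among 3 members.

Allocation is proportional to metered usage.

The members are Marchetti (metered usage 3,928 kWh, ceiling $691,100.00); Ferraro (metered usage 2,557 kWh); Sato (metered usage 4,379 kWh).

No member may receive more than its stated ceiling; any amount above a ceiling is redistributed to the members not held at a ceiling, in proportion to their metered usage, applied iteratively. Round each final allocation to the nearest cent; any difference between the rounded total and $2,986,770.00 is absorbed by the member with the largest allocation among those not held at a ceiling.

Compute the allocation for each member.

Combined metered usage = 10,864.
Pro-rata shares before constraints: Marchetti 1,079,899.9043; Ferraro 702,979.6475; Sato 1,203,890.4483.
Capped: Marchetti ($691,100.00); balance $2,295,670.00 reallocated over remaining metered usage 6,936.
Remaining shares: Ferraro 846,313.1762 → $846,313.18; Sato 1,449,356.8238 → $1,449,356.82.

Marchetti: $691,100.00 | Ferraro: $846,313.18 | Sato: $1,449,356.82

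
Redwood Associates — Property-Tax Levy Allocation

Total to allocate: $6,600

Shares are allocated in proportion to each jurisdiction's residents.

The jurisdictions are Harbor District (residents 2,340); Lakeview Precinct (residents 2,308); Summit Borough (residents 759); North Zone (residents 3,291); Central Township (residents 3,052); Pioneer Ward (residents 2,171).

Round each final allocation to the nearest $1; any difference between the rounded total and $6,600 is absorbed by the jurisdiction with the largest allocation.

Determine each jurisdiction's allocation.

Harbor District: $1,109; Lakeview Precinct: $1,094; Summit Borough: $360; North Zone: $1,561; Central Township: $1,447; Pioneer Ward: $1,029

Residents total: 13,921.
Unrounded shares: Harbor District 2,340/13,921 × $6,600 = 1,109.40; Lakeview Precinct 2,308/13,921 × $6,600 = 1,094.23; Summit Borough 759/13,921 × $6,600 = 359.84; North Zone 3,291/13,921 × $6,600 = 1,560.28; Central Township 3,052/13,921 × $6,600 = 1,446.97; Pioneer Ward 2,171/13,921 × $6,600 = 1,029.28.
Rounded to nearest $1: Harbor District $1,109; Lakeview Precinct $1,094; Summit Borough $360; North Zone $1,560; Central Township $1,447; Pioneer Ward $1,029. Sum = $6,599.
Difference $6,600 − $6,599 = +$1 applied to largest allocation (North Zone): North Zone becomes $1,561.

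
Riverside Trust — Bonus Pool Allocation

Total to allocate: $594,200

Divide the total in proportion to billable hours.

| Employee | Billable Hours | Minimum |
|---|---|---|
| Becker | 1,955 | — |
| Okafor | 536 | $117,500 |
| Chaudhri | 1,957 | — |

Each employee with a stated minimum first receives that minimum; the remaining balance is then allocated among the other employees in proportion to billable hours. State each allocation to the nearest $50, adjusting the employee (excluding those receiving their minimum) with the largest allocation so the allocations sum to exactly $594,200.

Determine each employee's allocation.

Becker: $238,250 · Okafor: $117,500 · Chaudhri: $238,450

Minimums first: Okafor $117,500. Residual $476,700.
Residual split over remaining billable hours 3,912: Becker 238,228.14 → $238,250; Chaudhri 238,471.86 → $238,450.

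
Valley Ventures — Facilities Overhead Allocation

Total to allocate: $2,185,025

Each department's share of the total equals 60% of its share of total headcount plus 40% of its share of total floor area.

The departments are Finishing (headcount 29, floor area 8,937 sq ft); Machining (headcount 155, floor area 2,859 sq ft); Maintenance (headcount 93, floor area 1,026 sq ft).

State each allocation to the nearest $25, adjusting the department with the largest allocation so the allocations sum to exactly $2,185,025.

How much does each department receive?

Finishing: $746,450; Machining: $928,475; Maintenance: $510,100

Totals — headcount 277, floor area 12,822.
Blended shares (60% headcount + 40% floor area): Finishing 0.3416; Machining 0.4249; Maintenance 0.2335.
Unrounded shares: Finishing 746,443.75; Machining 928,483.82; Maintenance 510,097.43.
After rounding ($25): Finishing $746,450; Machining $928,475; Maintenance $510,100. Sum = $2,185,025.
No rounding difference to absorb.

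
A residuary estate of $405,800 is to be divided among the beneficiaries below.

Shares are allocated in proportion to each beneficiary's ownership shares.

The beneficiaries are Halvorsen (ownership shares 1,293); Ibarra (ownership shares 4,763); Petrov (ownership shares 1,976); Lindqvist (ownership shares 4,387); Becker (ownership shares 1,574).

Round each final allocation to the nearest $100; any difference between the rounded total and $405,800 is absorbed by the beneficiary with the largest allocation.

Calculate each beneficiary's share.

Sum of ownership shares: 13,993.
Pro-rata amounts: Halvorsen 1,293/13,993 × $405,800 = 37,497.28; Ibarra 4,763/13,993 × $405,800 = 138,128.02; Petrov 1,976/13,993 × $405,800 = 57,304.42; Lindqvist 4,387/13,993 × $405,800 = 127,223.94; Becker 1,574/13,993 × $405,800 = 45,646.34.
At nearest $100: Halvorsen $37,500; Ibarra $138,100; Petrov $57,300; Lindqvist $127,200; Becker $45,600. Sum = $405,700.
Difference $405,800 − $405,700 = +$100 applied to largest allocation (Ibarra): Ibarra becomes $138,200.

Halvorsen: $37,500 | Ibarra: $138,200 | Petrov: $57,300 | Lindqvist: $127,200 | Becker: $45,600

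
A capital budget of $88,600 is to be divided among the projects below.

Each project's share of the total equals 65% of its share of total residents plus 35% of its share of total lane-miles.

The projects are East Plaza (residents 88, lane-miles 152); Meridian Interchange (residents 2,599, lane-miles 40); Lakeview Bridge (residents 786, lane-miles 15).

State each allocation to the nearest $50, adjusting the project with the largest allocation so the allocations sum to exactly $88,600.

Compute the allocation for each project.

East Plaza: $24,250 | Meridian Interchange: $49,050 | Lakeview Bridge: $15,300

Residents total 3,473; lane-miles total 207.
Composite weights (65% residents + 35% lane-miles): East Plaza 0.2735; Meridian Interchange 0.5541; Lakeview Bridge 0.1725.
Pro-rata amounts: East Plaza 24,229.86; Meridian Interchange 49,089.42; Lakeview Bridge 15,280.72.
Rounded to nearest $50: East Plaza $24,250; Meridian Interchange $49,100; Lakeview Bridge $15,300. Sum = $88,650.
Difference $88,600 − $88,650 = −$50 applied to largest allocation (Meridian Interchange): Meridian Interchange becomes $49,050.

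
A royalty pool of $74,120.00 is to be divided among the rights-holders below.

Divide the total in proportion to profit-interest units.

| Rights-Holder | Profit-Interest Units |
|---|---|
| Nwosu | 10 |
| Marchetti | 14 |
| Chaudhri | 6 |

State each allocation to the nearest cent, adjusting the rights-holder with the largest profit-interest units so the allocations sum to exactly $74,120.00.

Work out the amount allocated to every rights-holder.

Nwosu: $24,706.67 | Marchetti: $34,589.33 | Chaudhri: $14,824.00

Total profit-interest units = 10 + 14 + 6 = 30.
Unrounded shares: Nwosu 24,706.6667; Marchetti 34,589.3333; Chaudhri 14,824.0000.
Rounded to nearest cent: Nwosu $24,706.67; Marchetti $34,589.33; Chaudhri $14,824.00. Sum = $74,120.00.
Rounded total matches; no reconciliation needed.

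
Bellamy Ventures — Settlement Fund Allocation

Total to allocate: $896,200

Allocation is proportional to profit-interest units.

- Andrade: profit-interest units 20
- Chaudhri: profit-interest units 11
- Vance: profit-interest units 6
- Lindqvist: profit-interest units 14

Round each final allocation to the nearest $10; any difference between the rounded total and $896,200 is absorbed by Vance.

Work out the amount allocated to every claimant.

Sum of profit-interest units: 51.
Proportional shares: Andrade 20/51 × $896,200 = 351,450.98; Chaudhri 11/51 × $896,200 = 193,298.04; Vance 6/51 × $896,200 = 105,435.29; Lindqvist 14/51 × $896,200 = 246,015.69.
After rounding ($10): Andrade $351,450; Chaudhri $193,300; Vance $105,440; Lindqvist $246,020. Sum = $896,210.
Difference $896,200 − $896,210 = −$10 applied to Vance: Vance becomes $105,430.

Andrade: $351,450 | Chaudhri: $193,300 | Vance: $105,430 | Lindqvist: $246,020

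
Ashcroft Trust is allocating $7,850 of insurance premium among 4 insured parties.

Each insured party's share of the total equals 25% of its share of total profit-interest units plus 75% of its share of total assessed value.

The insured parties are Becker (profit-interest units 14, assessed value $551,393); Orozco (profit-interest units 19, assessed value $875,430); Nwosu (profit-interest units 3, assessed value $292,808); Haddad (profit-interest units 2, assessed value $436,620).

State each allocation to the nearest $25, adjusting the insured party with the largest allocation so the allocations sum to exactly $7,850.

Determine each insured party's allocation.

Profit-interest units total 38; assessed value total 2,156,251.
Combined weights (25% profit-interest units + 75% assessed value): Becker 0.2839; Orozco 0.4295; Nwosu 0.1216; Haddad 0.1650.
Unrounded shares: Becker 2,228.57; Orozco 3,371.55; Nwosu 954.43; Haddad 1,295.45.
After rounding ($25): Becker $2,225; Orozco $3,375; Nwosu $950; Haddad $1,300. Sum = $7,850.
Rounded total matches; no reconciliation needed.

Becker: $2,225 | Orozco: $3,375 | Nwosu: $950 | Haddad: $1,300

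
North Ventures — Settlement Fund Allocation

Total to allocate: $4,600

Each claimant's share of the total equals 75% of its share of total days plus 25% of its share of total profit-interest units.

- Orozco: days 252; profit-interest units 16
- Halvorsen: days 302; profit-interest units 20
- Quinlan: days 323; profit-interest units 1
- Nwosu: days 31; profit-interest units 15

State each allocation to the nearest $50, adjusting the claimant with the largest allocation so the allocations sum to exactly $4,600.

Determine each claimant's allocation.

Orozco: $1,300; Halvorsen: $1,600; Quinlan: $1,250; Nwosu: $450

Days total 908; profit-interest units total 52.
Combined weights (75% days + 25% profit-interest units): Orozco 0.2851; Halvorsen 0.3456; Quinlan 0.2716; Nwosu 0.0977.
Raw shares: Orozco 1,311.34; Halvorsen 1,589.77; Quinlan 1,249.37; Nwosu 449.52.
At nearest $50: Orozco $1,300; Halvorsen $1,600; Quinlan $1,250; Nwosu $450. Sum = $4,600.
Rounded total matches; no reconciliation needed.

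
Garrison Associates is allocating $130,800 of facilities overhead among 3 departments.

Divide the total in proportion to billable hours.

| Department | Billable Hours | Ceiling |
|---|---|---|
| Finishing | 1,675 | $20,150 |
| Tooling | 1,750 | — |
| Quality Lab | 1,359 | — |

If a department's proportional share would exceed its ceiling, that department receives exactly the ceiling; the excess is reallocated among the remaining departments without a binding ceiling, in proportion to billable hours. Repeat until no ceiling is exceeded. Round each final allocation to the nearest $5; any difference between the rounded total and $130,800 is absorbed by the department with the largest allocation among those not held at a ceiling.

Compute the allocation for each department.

Finishing: $20,150 | Tooling: $62,285 | Quality Lab: $48,365

Sum of billable hours: 4,784.
Proportional shares (ignoring caps): Finishing 45,796.40; Tooling 47,846.99; Quality Lab 37,156.61.
Cap binds for Finishing ($20,150); remaining pool $110,650 reallocated over remaining billable hours 3,109.
Redistributed shares: Tooling 62,282.89 → $62,285; Quality Lab 48,367.11 → $48,365.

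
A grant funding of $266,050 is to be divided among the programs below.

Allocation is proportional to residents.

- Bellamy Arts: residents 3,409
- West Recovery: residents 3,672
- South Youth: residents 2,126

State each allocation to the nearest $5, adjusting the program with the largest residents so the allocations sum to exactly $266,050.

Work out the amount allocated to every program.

Total residents = 9,207.
Unrounded shares: Bellamy Arts 3,409/9,207 × $266,050 = 98,508.14; West Recovery 3,672/9,207 × $266,050 = 106,107.92; South Youth 2,126/9,207 × $266,050 = 61,433.94.
After rounding ($5): Bellamy Arts $98,510; West Recovery $106,110; South Youth $61,435. Sum = $266,055.
Difference $266,050 − $266,055 = −$5 applied to largest residents (West Recovery): West Recovery becomes $106,105.

Bellamy Arts: $98,510 | West Recovery: $106,105 | South Youth: $61,435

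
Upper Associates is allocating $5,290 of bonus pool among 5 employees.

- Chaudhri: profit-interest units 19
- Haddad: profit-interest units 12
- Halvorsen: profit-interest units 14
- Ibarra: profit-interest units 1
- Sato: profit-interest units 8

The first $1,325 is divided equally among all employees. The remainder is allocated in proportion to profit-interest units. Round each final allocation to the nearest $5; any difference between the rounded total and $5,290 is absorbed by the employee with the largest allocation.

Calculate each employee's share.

$1,325 shared equally gives $265 per employee.
Remainder $3,965 by profit-interest units (total 54): Chaudhri 1,395.09 → $1,395; Haddad 881.11 → $880; Halvorsen 1,027.96 → $1,030; Ibarra 73.43 → $75; Sato 587.41 → $585.
Totals: Chaudhri $265 + $1,395 = $1,660; Haddad $265 + $880 = $1,145; Halvorsen $265 + $1,030 = $1,295; Ibarra $265 + $75 = $340; Sato $265 + $585 = $850.

Chaudhri: $1,660 | Haddad: $1,145 | Halvorsen: $1,295 | Ibarra: $340 | Sato: $850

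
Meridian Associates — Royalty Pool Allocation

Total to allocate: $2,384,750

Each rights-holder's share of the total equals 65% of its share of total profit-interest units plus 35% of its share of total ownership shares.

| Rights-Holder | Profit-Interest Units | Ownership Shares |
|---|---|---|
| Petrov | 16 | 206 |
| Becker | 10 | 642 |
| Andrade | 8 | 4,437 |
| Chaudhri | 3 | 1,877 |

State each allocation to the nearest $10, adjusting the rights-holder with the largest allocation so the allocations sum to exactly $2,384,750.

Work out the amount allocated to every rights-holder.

Totals — profit-interest units 37, ownership shares 7,162.
Blended shares (65% profit-interest units + 35% ownership shares): Petrov 0.2911; Becker 0.2070; Andrade 0.3574; Chaudhri 0.1444.
Pro-rata amounts: Petrov 694,315.43; Becker 493,761.52; Andrade 852,243.91; Chaudhri 344,429.14.
After rounding ($10): Petrov $694,320; Becker $493,760; Andrade $852,240; Chaudhri $344,430. Sum = $2,384,750.
No rounding difference to absorb.

Petrov: $694,320 | Becker: $493,760 | Andrade: $852,240 | Chaudhri: $344,430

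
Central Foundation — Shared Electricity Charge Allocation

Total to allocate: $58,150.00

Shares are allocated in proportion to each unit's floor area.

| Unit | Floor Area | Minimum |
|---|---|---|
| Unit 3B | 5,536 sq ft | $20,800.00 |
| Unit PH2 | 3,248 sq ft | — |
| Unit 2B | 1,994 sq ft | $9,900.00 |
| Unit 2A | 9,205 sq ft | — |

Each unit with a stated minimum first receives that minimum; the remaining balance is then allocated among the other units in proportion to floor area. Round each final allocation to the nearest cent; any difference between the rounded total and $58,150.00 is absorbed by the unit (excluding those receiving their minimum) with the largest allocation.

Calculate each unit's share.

Minimums first: Unit 3B $20,800.00; Unit 2B $9,900.00. Residual $27,450.00.
Residual split over remaining floor area 12,453: Unit PH2 7,159.5278 → $7,159.53; Unit 2A 20,290.4722 → $20,290.47.

Unit 3B: $20,800.00; Unit PH2: $7,159.53; Unit 2B: $9,900.00; Unit 2A: $20,290.47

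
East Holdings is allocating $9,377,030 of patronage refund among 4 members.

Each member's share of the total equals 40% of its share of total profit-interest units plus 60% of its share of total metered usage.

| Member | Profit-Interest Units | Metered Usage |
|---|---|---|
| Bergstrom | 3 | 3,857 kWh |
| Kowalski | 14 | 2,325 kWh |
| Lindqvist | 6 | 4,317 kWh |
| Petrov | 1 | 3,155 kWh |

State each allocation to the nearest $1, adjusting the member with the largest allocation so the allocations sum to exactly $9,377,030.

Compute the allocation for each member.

Bergstrom: $2,058,153 | Kowalski: $3,146,005 | Lindqvist: $2,716,550 | Petrov: $1,456,322

Totals — profit-interest units 24, metered usage 13,654.
Blended shares (40% profit-interest units + 60% metered usage): Bergstrom 0.2195; Kowalski 0.3355; Lindqvist 0.2897; Petrov 0.1553.
Unrounded shares: Bergstrom 2,058,153.01; Kowalski 3,146,004.78; Lindqvist 2,716,550.45; Petrov 1,456,321.76.
Rounded to nearest $1: Bergstrom $2,058,153; Kowalski $3,146,005; Lindqvist $2,716,550; Petrov $1,456,322. Sum = $9,377,030.
Rounded total matches; no reconciliation needed.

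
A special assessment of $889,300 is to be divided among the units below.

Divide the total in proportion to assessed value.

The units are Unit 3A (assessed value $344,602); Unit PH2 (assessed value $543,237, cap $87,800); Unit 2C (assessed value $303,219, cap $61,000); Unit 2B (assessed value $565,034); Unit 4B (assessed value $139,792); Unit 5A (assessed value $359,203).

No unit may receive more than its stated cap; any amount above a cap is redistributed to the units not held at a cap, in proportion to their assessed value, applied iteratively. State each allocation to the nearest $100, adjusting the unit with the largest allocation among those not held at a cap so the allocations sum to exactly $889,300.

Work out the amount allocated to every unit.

Sum of assessed value: 2,255,087.
Unconstrained shares: Unit 3A 135,894.78; Unit PH2 214,227.06; Unit 2C 119,575.28; Unit 2B 222,822.77; Unit 4B 55,127.37; Unit 5A 141,652.73.
Cap binds for Unit PH2 ($87,800), Unit 2C ($61,000); balance $740,500 reallocated over remaining assessed value 1,408,631.
Remaining shares: Unit 3A 181,153.04 → $181,200; Unit 2B 297,031.43 → $297,000; Unit 4B 73,486.94 → $73,500; Unit 5A 188,828.60 → $188,800.

Unit 3A: $181,200 | Unit PH2: $87,800 | Unit 2C: $61,000 | Unit 2B: $297,000 | Unit 4B: $73,500 | Unit 5A: $188,800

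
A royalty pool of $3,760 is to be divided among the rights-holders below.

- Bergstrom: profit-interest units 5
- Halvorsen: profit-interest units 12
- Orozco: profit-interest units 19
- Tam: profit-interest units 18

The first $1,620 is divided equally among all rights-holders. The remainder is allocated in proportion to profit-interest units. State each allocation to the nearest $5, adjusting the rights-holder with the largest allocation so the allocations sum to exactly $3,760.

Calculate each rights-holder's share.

Bergstrom: $605 · Halvorsen: $880 · Orozco: $1,155 · Tam: $1,120

First tranche $1,620 split equally: $405 each.
Remainder $2,140 by profit-interest units (total 54): Bergstrom 198.15 → $200; Halvorsen 475.56 → $475; Orozco 752.96 → $755; Tam 713.33 → $715.
Rounding difference −$5 on remainder applied to Orozco.
Totals: Bergstrom $405 + $200 = $605; Halvorsen $405 + $475 = $880; Orozco $405 + $750 = $1,155; Tam $405 + $715 = $1,120.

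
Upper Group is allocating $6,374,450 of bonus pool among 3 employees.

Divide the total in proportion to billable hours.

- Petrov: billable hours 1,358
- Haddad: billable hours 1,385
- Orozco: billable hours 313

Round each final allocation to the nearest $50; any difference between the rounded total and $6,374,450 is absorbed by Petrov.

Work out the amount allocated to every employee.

Total billable hours = 3,056.
Unrounded shares: Petrov 1,358/3,056 × $6,374,450 = 2,832,625.36; Haddad 1,385/3,056 × $6,374,450 = 2,888,944.13; Orozco 313/3,056 × $6,374,450 = 652,880.51.
Rounded to nearest $50: Petrov $2,832,650; Haddad $2,888,950; Orozco $652,900. Sum = $6,374,500.
Difference $6,374,450 − $6,374,500 = −$50 applied to Petrov: Petrov becomes $2,832,600.

Petrov: $2,832,600 | Haddad: $2,888,950 | Orozco: $652,900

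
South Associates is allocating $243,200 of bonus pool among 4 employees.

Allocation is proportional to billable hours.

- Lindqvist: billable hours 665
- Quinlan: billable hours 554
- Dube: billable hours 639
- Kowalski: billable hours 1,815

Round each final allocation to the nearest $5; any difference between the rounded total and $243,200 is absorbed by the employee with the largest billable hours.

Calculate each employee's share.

Sum of billable hours: 3,673.
Pro-rata amounts: Lindqvist 665/3,673 × $243,200 = 44,031.58; Quinlan 554/3,673 × $243,200 = 36,681.95; Dube 639/3,673 × $243,200 = 42,310.05; Kowalski 1,815/3,673 × $243,200 = 120,176.42.
After rounding ($5): Lindqvist $44,030; Quinlan $36,680; Dube $42,310; Kowalski $120,175. Sum = $243,195.
Difference $243,200 − $243,195 = +$5 applied to largest billable hours (Kowalski): Kowalski becomes $120,180.

Lindqvist: $44,030 · Quinlan: $36,680 · Dube: $42,310 · Kowalski: $120,180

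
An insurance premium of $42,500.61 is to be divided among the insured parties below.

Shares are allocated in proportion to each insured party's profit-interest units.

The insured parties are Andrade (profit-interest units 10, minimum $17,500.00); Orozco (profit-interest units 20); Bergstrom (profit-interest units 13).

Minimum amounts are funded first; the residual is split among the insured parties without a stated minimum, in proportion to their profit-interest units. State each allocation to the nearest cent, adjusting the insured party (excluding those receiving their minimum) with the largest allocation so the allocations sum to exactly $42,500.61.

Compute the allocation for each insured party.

Andrade: $17,500.00 | Orozco: $15,151.88 | Bergstrom: $9,848.73

Guaranteed amounts: Andrade $17,500.00. Remaining pool $25,000.61.
Remaining pool split over remaining profit-interest units 33: Orozco 15,151.8848 → $15,151.88; Bergstrom 9,848.7252 → $9,848.73.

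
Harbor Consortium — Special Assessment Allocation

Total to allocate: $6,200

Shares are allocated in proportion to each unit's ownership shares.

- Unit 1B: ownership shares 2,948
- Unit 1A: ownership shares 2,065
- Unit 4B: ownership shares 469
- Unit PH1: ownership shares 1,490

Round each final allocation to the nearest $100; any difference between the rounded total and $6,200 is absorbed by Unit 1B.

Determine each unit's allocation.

Combined ownership shares = 6,972.
Pro-rata amounts: Unit 1B 2,948/6,972 × $6,200 = 2,621.57; Unit 1A 2,065/6,972 × $6,200 = 1,836.35; Unit 4B 469/6,972 × $6,200 = 417.07; Unit PH1 1,490/6,972 × $6,200 = 1,325.01.
Rounded to nearest $100: Unit 1B $2,600; Unit 1A $1,800; Unit 4B $400; Unit PH1 $1,300. Sum = $6,100.
Difference $6,200 − $6,100 = +$100 applied to Unit 1B: Unit 1B becomes $2,700.

Unit 1B: $2,700 · Unit 1A: $1,800 · Unit 4B: $400 · Unit PH1: $1,300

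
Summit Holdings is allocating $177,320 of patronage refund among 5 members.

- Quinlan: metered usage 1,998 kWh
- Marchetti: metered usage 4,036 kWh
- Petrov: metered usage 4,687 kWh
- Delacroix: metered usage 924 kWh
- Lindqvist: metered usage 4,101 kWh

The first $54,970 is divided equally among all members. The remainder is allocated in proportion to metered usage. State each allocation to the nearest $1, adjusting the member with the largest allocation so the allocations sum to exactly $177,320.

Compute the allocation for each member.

Quinlan: $26,519; Marchetti: $42,355; Petrov: $47,412; Delacroix: $18,174; Lindqvist: $42,860

First tranche $54,970 split equally: $10,994 each.
Remainder $122,350 by metered usage (total 15,746): Quinlan 15,524.91 → $15,525; Marchetti 31,360.64 → $31,361; Petrov 36,419.06 → $36,419; Delacroix 7,179.69 → $7,180; Lindqvist 31,865.70 → $31,866.
Rounding difference −$1 on remainder applied to Petrov.
Totals: Quinlan $10,994 + $15,525 = $26,519; Marchetti $10,994 + $31,361 = $42,355; Petrov $10,994 + $36,418 = $47,412; Delacroix $10,994 + $7,180 = $18,174; Lindqvist $10,994 + $31,866 = $42,860.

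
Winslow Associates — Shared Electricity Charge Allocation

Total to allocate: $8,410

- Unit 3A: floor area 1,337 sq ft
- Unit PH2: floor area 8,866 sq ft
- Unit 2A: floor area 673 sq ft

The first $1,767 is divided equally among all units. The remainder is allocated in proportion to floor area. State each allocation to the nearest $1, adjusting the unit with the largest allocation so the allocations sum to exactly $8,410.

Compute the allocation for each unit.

Unit 3A: $1,406 | Unit PH2: $6,004 | Unit 2A: $1,000

$1,767 shared equally gives $589 per unit.
Remainder $6,643 by floor area (total 10,876): Unit 3A 816.63 → $817; Unit PH2 5,415.30 → $5,415; Unit 2A 411.06 → $411.
Totals: Unit 3A $589 + $817 = $1,406; Unit PH2 $589 + $5,415 = $6,004; Unit 2A $589 + $411 = $1,000.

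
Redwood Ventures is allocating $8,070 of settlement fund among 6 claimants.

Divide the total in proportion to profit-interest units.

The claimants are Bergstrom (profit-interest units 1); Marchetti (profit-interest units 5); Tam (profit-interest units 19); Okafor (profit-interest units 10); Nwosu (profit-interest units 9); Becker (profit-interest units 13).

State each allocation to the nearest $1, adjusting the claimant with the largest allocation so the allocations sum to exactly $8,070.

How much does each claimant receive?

Sum of profit-interest units: 57.
Unrounded shares: Bergstrom 1/57 × $8,070 = 141.58; Marchetti 5/57 × $8,070 = 707.89; Tam 19/57 × $8,070 = 2,690.00; Okafor 10/57 × $8,070 = 1,415.79; Nwosu 9/57 × $8,070 = 1,274.21; Becker 13/57 × $8,070 = 1,840.53.
After rounding ($1): Bergstrom $142; Marchetti $708; Tam $2,690; Okafor $1,416; Nwosu $1,274; Becker $1,841. Sum = $8,071.
Difference $8,070 − $8,071 = −$1 applied to largest allocation (Tam): Tam becomes $2,689.

Bergstrom: $142; Marchetti: $708; Tam: $2,689; Okafor: $1,416; Nwosu: $1,274; Becker: $1,841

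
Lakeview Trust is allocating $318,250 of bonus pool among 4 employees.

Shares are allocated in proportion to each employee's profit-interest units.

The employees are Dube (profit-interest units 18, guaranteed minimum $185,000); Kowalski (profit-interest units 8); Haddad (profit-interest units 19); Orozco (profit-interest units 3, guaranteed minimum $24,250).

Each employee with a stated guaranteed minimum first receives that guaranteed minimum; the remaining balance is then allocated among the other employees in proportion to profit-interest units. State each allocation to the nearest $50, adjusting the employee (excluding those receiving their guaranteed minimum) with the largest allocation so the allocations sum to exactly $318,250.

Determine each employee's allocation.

Fund the minimums — Dube $185,000; Orozco $24,250. Balance $109,000.
Balance split over remaining profit-interest units 27: Kowalski 32,296.30 → $32,300; Haddad 76,703.70 → $76,700.

Dube: $185,000 | Kowalski: $32,300 | Haddad: $76,700 | Orozco: $24,250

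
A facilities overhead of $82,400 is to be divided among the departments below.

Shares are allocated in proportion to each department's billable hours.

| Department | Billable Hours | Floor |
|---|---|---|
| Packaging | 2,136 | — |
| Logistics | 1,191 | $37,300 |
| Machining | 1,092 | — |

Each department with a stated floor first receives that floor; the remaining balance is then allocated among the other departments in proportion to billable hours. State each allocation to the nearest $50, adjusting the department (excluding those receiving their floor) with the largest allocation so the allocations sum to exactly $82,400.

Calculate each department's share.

Packaging: $29,850 · Logistics: $37,300 · Machining: $15,250

Guaranteed amounts: Logistics $37,300. Residual $45,100.
Residual split over remaining billable hours 3,228: Packaging 29,843.12 → $29,850; Machining 15,256.88 → $15,250.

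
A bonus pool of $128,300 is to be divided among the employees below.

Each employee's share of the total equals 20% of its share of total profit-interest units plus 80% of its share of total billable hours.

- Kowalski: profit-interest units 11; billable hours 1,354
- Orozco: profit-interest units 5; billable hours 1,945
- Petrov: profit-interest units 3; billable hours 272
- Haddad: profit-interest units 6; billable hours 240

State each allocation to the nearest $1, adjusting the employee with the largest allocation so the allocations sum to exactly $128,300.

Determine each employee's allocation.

Kowalski: $47,757; Orozco: $57,516; Petrov: $10,405; Haddad: $12,622

Profit-interest units total 25; billable hours total 3,811.
Composite weights (20% profit-interest units + 80% billable hours): Kowalski 0.3722; Orozco 0.4483; Petrov 0.0811; Haddad 0.0984.
Proportional shares: Kowalski 47,757.09; Orozco 57,515.84; Petrov 10,404.86; Haddad 12,622.22.
At nearest $1: Kowalski $47,757; Orozco $57,516; Petrov $10,405; Haddad $12,622. Sum = $128,300.
Rounded total matches; no reconciliation needed.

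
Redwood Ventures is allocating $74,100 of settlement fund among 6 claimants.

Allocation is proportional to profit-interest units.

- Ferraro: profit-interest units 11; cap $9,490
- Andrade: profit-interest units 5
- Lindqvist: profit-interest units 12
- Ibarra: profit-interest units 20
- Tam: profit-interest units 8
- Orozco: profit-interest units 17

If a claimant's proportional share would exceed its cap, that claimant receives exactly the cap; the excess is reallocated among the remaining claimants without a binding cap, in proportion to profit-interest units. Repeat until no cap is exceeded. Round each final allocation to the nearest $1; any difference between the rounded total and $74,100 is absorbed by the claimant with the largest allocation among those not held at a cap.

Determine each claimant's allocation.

Combined profit-interest units = 73.
Pro-rata shares before constraints: Ferraro 11,165.75; Andrade 5,075.34; Lindqvist 12,180.82; Ibarra 20,301.37; Tam 8,120.55; Orozco 17,256.16.
Held at cap: Ferraro ($9,490); remaining pool $64,610 reallocated over remaining profit-interest units 62.
Redistributed shares: Andrade 5,210.48 → $5,210; Lindqvist 12,505.16 → $12,505; Ibarra 20,841.94 → $20,842; Tam 8,336.77 → $8,337; Orozco 17,715.65 → $17,716.

Ferraro: $9,490; Andrade: $5,210; Lindqvist: $12,505; Ibarra: $20,842; Tam: $8,337; Orozco: $17,716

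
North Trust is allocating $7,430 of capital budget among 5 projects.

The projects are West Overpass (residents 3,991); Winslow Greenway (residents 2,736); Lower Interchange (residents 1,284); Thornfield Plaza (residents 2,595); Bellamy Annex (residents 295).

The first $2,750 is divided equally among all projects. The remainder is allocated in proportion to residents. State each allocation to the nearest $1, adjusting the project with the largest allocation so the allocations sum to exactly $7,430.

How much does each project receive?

$2,750 shared equally gives $550 per project.
Remainder $4,680 by residents (total 10,901): West Overpass 1,713.41 → $1,713; Winslow Greenway 1,174.62 → $1,175; Lower Interchange 551.24 → $551; Thornfield Plaza 1,114.08 → $1,114; Bellamy Annex 126.65 → $127.
Totals: West Overpass $550 + $1,713 = $2,263; Winslow Greenway $550 + $1,175 = $1,725; Lower Interchange $550 + $551 = $1,101; Thornfield Plaza $550 + $1,114 = $1,664; Bellamy Annex $550 + $127 = $677.

West Overpass: $2,263; Winslow Greenway: $1,725; Lower Interchange: $1,101; Thornfield Plaza: $1,664; Bellamy Annex: $677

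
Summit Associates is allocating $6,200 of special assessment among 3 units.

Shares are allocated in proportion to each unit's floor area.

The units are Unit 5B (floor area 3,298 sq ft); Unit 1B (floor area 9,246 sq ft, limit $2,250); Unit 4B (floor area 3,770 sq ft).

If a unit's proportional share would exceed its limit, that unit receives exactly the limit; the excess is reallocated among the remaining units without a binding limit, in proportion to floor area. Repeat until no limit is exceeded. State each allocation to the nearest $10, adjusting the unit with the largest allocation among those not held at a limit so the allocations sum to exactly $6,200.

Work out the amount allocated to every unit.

Floor area total: 16,314.
Unconstrained shares: Unit 5B 1,253.38; Unit 1B 3,513.87; Unit 4B 1,432.76.
Cap binds for Unit 1B ($2,250); remaining pool $3,950 reallocated over remaining floor area 7,068.
Shares after redistribution: Unit 5B 1,843.11 → $1,840; Unit 4B 2,106.89 → $2,110.

Unit 5B: $1,840 · Unit 1B: $2,250 · Unit 4B: $2,110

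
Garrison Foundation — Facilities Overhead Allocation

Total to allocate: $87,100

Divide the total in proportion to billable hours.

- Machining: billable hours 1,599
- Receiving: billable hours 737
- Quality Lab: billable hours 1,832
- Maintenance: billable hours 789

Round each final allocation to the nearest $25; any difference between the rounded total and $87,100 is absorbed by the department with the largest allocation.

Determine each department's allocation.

Machining: $28,100; Receiving: $12,950; Quality Lab: $32,175; Maintenance: $13,875

Total billable hours = 4,957.
Pro-rata amounts: Machining 1,599/4,957 × $87,100 = 28,096.21; Receiving 737/4,957 × $87,100 = 12,949.91; Quality Lab 1,832/4,957 × $87,100 = 32,190.28; Maintenance 789/4,957 × $87,100 = 13,863.61.
At nearest $25: Machining $28,100; Receiving $12,950; Quality Lab $32,200; Maintenance $13,875. Sum = $87,125.
Difference $87,100 − $87,125 = −$25 applied to largest allocation (Quality Lab): Quality Lab becomes $32,175.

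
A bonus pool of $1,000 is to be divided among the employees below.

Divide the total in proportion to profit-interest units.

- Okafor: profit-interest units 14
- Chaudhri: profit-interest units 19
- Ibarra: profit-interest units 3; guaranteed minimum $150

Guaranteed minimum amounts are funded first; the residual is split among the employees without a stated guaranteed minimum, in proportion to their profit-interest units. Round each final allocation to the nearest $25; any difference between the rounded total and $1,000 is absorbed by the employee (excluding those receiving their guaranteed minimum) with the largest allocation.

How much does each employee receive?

Okafor: $350 · Chaudhri: $500 · Ibarra: $150

Fund the minimums — Ibarra $150. Balance $850.
Balance split over remaining profit-interest units 33: Okafor 360.61 → $350; Chaudhri 489.39 → $500.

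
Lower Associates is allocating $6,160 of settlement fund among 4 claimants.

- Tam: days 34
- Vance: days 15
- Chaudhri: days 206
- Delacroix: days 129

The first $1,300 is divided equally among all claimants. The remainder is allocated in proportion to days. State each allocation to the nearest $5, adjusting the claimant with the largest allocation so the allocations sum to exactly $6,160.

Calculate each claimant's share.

First tranche $1,300 split equally: $325 each.
Remainder $4,860 by days (total 384): Tam 430.31 → $430; Vance 189.84 → $190; Chaudhri 2,607.19 → $2,605; Delacroix 1,632.66 → $1,635.
Totals: Tam $325 + $430 = $755; Vance $325 + $190 = $515; Chaudhri $325 + $2,605 = $2,930; Delacroix $325 + $1,635 = $1,960.

Tam: $755; Vance: $515; Chaudhri: $2,930; Delacroix: $1,960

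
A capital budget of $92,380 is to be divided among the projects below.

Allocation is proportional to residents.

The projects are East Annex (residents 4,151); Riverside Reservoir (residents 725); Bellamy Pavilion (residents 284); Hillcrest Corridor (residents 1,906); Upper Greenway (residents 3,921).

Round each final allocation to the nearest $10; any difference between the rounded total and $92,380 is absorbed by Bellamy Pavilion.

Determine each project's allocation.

East Annex: $34,900 | Riverside Reservoir: $6,100 | Bellamy Pavilion: $2,380 | Hillcrest Corridor: $16,030 | Upper Greenway: $32,970

Sum of residents: 10,987.
Pro-rata amounts: East Annex 4,151/10,987 × $92,380 = 34,902.10; Riverside Reservoir 725/10,987 × $92,380 = 6,095.89; Bellamy Pavilion 284/10,987 × $92,380 = 2,387.91; Hillcrest Corridor 1,906/10,987 × $92,380 = 16,025.87; Upper Greenway 3,921/10,987 × $92,380 = 32,968.23.
At nearest $10: East Annex $34,900; Riverside Reservoir $6,100; Bellamy Pavilion $2,390; Hillcrest Corridor $16,030; Upper Greenway $32,970. Sum = $92,390.
Difference $92,380 − $92,390 = −$10 applied to Bellamy Pavilion: Bellamy Pavilion becomes $2,380.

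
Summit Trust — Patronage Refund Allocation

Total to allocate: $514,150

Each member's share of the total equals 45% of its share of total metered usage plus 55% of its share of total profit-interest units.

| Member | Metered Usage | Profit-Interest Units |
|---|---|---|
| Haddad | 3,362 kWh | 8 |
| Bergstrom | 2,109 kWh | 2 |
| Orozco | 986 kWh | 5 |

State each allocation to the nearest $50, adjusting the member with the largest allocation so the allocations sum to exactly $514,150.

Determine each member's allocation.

Haddad: $271,300 · Bergstrom: $113,250 · Orozco: $129,600

Totals — metered usage 6,457, profit-interest units 15.
Composite weights (45% metered usage + 55% profit-interest units): Haddad 0.5276; Bergstrom 0.2203; Orozco 0.2520.
Proportional shares: Haddad 271,284.66; Bergstrom 113,274.11; Orozco 129,591.23.
After rounding ($50): Haddad $271,300; Bergstrom $113,250; Orozco $129,600. Sum = $514,150.
Rounded total matches; no reconciliation needed.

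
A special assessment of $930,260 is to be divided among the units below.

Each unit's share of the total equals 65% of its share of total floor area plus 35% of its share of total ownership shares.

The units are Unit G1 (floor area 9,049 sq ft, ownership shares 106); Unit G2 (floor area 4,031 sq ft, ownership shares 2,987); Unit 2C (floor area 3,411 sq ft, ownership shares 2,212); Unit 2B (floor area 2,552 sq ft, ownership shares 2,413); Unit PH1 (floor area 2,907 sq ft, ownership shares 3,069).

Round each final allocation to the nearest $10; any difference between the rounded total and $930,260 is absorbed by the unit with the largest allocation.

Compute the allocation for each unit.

Totals — floor area 21,950, ownership shares 10,787.
Combined weights (65% floor area + 35% ownership shares): Unit G1 0.2714; Unit G2 0.2163; Unit 2C 0.1728; Unit 2B 0.1539; Unit PH1 0.1857.
Raw shares: Unit G1 252,477.36; Unit G2 201,202.78; Unit 2C 160,730.96; Unit 2B 143,134.52; Unit PH1 172,714.38.
At nearest $10: Unit G1 $252,480; Unit G2 $201,200; Unit 2C $160,730; Unit 2B $143,130; Unit PH1 $172,710. Sum = $930,250.
Difference $930,260 − $930,250 = +$10 applied to largest allocation (Unit G1): Unit G1 becomes $252,490.

Unit G1: $252,490 | Unit G2: $201,200 | Unit 2C: $160,730 | Unit 2B: $143,130 | Unit PH1: $172,710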